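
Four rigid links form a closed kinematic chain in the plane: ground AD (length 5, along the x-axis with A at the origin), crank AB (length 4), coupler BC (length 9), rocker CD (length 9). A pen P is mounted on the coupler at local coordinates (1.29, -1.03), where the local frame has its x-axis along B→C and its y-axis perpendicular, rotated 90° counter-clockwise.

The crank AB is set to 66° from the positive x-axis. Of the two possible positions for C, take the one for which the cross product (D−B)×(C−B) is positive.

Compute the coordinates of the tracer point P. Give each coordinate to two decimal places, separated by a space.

3.24 3.31

A=(0,0), D=(5.00,0)
B = A + 4.00·(cos66°, sin66°) = (1.6269, 3.6542)
|BD| = 4.9730
circle(B,9.00) ∩ circle(D,9.00): a=2.4865, h=8.6497
  candidates: C₊=(9.6693,7.6940) cross=43.015; C₋=(-3.0424,-4.0398) cross=-43.015
  mode + wants cross > 0 → take C=(9.6693,7.6940) (cross=43.015)
ex = (C−B)/|BC| = (0.8936,0.4489); ey = (-0.4489,0.8936)
P = B + 1.29·ex + -1.03·ey = (3.2420,3.3128)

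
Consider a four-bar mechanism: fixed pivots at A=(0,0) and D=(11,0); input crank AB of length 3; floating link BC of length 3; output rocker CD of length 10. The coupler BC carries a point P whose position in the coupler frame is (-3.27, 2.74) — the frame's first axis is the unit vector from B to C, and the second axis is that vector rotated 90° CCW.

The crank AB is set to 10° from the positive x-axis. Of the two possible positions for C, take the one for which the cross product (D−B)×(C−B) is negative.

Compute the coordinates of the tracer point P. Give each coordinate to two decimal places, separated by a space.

7.10 1.54

A=(0,0), D=(11.00,0)
B = A + 3.00·(cos10°, sin10°) = (2.9544, 0.5209)
|BD| = 8.0624
circle(B,3.00) ∩ circle(D,10.00): a=-1.6123, h=2.5299
  candidates: C₊=(1.5090,3.1498) cross=20.398; C₋=(1.1821,-1.8995) cross=-20.398
  mode - wants cross < 0 → take C=(1.1821,-1.8995) (cross=-20.398)
ex = (C−B)/|BC| = (-0.5908,-0.8068); ey = (0.8068,-0.5908)
P = B + -3.27·ex + 2.74·ey = (7.0970,1.5405)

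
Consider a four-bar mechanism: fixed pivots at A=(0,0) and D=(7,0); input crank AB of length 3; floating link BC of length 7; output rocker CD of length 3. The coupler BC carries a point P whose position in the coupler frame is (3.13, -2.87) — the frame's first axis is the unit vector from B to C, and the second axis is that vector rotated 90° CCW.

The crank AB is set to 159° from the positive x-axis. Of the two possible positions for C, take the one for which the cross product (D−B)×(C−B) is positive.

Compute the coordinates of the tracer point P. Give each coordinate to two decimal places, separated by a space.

0.33 -1.79

A=(0,0), D=(7.00,0)
B = A + 3.00·(cos159°, sin159°) = (-2.8007, 1.0751)
|BD| = 9.8595
circle(B,7.00) ∩ circle(D,3.00): a=6.9583, h=0.7633
  candidates: C₊=(4.1993,1.0751) cross=7.526; C₋=(4.0328,-0.4424) cross=-7.526
  mode + wants cross > 0 → take C=(4.1993,1.0751) (cross=7.526)
ex = (C−B)/|BC| = (1.0000,-0.0000); ey = (0.0000,1.0000)
P = B + 3.13·ex + -2.87·ey = (0.3293,-1.7949)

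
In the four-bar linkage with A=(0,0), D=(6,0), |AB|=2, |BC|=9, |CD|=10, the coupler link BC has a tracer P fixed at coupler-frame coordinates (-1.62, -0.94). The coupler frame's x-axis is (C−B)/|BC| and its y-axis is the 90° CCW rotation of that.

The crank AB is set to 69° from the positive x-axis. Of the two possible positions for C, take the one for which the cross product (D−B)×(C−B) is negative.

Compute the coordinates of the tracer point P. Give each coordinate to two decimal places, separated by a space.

0.15 3.65

A=(0,0), D=(6.00,0)
B = A + 2.00·(cos69°, sin69°) = (0.7167, 1.8672)
|BD| = 5.6035
circle(B,9.00) ∩ circle(D,10.00): a=1.1064, h=8.9317
  candidates: C₊=(4.7361,9.9198) cross=50.049; C₋=(-1.2163,-6.9228) cross=-50.049
  mode - wants cross < 0 → take C=(-1.2163,-6.9228) (cross=-50.049)
ex = (C−B)/|BC| = (-0.2148,-0.9767); ey = (0.9767,-0.2148)
P = B + -1.62·ex + -0.94·ey = (0.1466,3.6512)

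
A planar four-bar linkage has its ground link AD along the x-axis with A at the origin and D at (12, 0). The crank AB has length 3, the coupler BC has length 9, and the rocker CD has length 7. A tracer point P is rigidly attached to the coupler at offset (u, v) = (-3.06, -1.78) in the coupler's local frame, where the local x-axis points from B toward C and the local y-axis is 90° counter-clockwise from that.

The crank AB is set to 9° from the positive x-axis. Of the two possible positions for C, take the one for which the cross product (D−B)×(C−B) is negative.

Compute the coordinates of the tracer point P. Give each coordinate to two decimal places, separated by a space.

-0.40 1.59

A=(0,0), D=(12.00,0)
B = A + 3.00·(cos9°, sin9°) = (2.9631, 0.4693)
|BD| = 9.0491
circle(B,9.00) ∩ circle(D,7.00): a=6.2927, h=6.4344
  candidates: C₊=(9.5810,6.5687) cross=58.226; C₋=(8.9136,-6.2828) cross=-58.226
  mode - wants cross < 0 → take C=(8.9136,-6.2828) (cross=-58.226)
ex = (C−B)/|BC| = (0.6612,-0.7502); ey = (0.7502,0.6612)
P = B + -3.06·ex + -1.78·ey = (-0.3955,1.5882)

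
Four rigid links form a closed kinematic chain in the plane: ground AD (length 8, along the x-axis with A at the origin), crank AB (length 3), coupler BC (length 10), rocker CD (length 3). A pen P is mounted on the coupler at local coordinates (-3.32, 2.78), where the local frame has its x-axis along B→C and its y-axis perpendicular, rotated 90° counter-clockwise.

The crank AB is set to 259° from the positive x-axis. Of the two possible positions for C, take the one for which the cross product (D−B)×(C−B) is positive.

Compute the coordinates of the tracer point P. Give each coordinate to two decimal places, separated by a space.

-4.89 -2.66

A=(0,0), D=(8.00,0)
B = A + 3.00·(cos259°, sin259°) = (-0.5724, -2.9449)
|BD| = 9.0642
circle(B,10.00) ∩ circle(D,3.00): a=9.5519, h=2.9601
  candidates: C₊=(7.4995,2.9580) cross=26.831; C₋=(9.4230,-2.6411) cross=-26.831
  mode + wants cross > 0 → take C=(7.4995,2.9580) (cross=26.831)
ex = (C−B)/|BC| = (0.8072,0.5903); ey = (-0.5903,0.8072)
P = B + -3.32·ex + 2.78·ey = (-4.8933,-2.6606)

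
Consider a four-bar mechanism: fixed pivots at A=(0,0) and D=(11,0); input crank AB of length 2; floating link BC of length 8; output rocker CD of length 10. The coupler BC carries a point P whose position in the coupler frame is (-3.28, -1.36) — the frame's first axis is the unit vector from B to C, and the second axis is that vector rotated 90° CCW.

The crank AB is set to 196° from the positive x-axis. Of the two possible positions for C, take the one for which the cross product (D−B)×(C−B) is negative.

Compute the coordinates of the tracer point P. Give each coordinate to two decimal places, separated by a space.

A=(0,0), D=(11.00,0)
B = A + 2.00·(cos196°, sin196°) = (-1.9225, -0.5513)
|BD| = 12.9343
circle(B,8.00) ∩ circle(D,10.00): a=5.0755, h=6.1838
  candidates: C₊=(2.8848,5.8432) cross=79.983; C₋=(3.4119,-6.5131) cross=-79.983
  mode - wants cross < 0 → take C=(3.4119,-6.5131) (cross=-79.983)
ex = (C−B)/|BC| = (0.6668,-0.7452); ey = (0.7452,0.6668)
P = B + -3.28·ex + -1.36·ey = (-5.1232,0.9862)

-5.12 0.99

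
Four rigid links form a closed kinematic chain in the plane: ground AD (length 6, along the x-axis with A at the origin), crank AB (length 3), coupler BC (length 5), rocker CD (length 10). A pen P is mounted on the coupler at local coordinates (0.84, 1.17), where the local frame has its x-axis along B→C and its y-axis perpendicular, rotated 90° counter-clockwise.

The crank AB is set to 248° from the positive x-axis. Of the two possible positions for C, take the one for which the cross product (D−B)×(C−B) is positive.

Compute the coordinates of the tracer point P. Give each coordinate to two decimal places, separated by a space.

-2.56 -2.73

A=(0,0), D=(6.00,0)
B = A + 3.00·(cos248°, sin248°) = (-1.1238, -2.7816)
|BD| = 7.6476
circle(B,5.00) ∩ circle(D,10.00): a=-1.0797, h=4.8820
  candidates: C₊=(-3.9052,1.3734) cross=37.336; C₋=(-0.3539,-7.7219) cross=-37.336
  mode + wants cross > 0 → take C=(-3.9052,1.3734) (cross=37.336)
ex = (C−B)/|BC| = (-0.5563,0.8310); ey = (-0.8310,-0.5563)
P = B + 0.84·ex + 1.17·ey = (-2.5634,-2.7344)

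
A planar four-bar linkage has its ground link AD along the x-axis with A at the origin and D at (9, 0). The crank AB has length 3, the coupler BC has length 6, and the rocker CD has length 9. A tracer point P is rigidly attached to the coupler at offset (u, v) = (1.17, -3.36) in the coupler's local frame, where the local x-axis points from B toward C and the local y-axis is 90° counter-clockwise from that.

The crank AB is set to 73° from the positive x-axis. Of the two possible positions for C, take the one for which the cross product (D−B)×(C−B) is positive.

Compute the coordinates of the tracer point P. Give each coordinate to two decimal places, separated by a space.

4.29 1.85

A=(0,0), D=(9.00,0)
B = A + 3.00·(cos73°, sin73°) = (0.8771, 2.8689)
|BD| = 8.6146
circle(B,6.00) ∩ circle(D,9.00): a=1.6955, h=5.7555
  candidates: C₊=(4.3925,7.7312) cross=49.581; C₋=(0.5591,-3.1227) cross=-49.581
  mode + wants cross > 0 → take C=(4.3925,7.7312) (cross=49.581)
ex = (C−B)/|BC| = (0.5859,0.8104); ey = (-0.8104,0.5859)
P = B + 1.17·ex + -3.36·ey = (4.2855,1.8484)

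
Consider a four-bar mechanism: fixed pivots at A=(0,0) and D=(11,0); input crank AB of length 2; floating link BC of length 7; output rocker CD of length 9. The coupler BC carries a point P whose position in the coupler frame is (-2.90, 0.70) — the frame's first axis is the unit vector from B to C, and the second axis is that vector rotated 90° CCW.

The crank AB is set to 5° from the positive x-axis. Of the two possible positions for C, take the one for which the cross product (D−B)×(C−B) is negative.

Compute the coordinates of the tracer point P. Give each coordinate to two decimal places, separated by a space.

1.56 3.13

A=(0,0), D=(11.00,0)
B = A + 2.00·(cos5°, sin5°) = (1.9924, 0.1743)
|BD| = 9.0093
circle(B,7.00) ∩ circle(D,9.00): a=2.7287, h=6.4463
  candidates: C₊=(4.8453,6.5666) cross=58.076; C₋=(4.5959,-6.3235) cross=-58.076
  mode - wants cross < 0 → take C=(4.5959,-6.3235) (cross=-58.076)
ex = (C−B)/|BC| = (0.3719,-0.9283); ey = (0.9283,0.3719)
P = B + -2.90·ex + 0.70·ey = (1.5636,3.1266)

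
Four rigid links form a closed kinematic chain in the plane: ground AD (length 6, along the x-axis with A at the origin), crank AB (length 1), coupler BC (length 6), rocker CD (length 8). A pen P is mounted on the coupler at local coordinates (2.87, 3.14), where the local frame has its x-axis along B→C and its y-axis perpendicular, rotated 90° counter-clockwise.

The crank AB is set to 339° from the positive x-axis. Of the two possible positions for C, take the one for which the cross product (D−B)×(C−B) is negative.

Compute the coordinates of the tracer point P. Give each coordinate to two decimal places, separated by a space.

A=(0,0), D=(6.00,0)
B = A + 1.00·(cos339°, sin339°) = (0.9336, -0.3584)
|BD| = 5.0791
circle(B,6.00) ∩ circle(D,8.00): a=-0.2169, h=5.9961
  candidates: C₊=(0.2942,5.6075) cross=30.455; C₋=(1.1403,-6.3548) cross=-30.455
  mode - wants cross < 0 → take C=(1.1403,-6.3548) (cross=-30.455)
ex = (C−B)/|BC| = (0.0345,-0.9994); ey = (0.9994,0.0345)
P = B + 2.87·ex + 3.14·ey = (4.1706,-3.1185)

4.17 -3.12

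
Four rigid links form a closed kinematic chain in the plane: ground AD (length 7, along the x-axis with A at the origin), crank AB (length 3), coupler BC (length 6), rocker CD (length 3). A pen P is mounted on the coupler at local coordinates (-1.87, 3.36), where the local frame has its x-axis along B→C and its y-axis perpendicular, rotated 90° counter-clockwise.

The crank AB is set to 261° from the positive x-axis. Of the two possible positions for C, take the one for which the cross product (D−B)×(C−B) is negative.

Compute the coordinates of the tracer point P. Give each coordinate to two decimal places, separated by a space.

-2.53 0.28

A=(0,0), D=(7.00,0)
B = A + 3.00·(cos261°, sin261°) = (-0.4693, -2.9631)
|BD| = 8.0356
circle(B,6.00) ∩ circle(D,3.00): a=5.6978, h=1.8801
  candidates: C₊=(4.1337,0.8856) cross=15.108; C₋=(5.5203,-2.6097) cross=-15.108
  mode - wants cross < 0 → take C=(5.5203,-2.6097) (cross=-15.108)
ex = (C−B)/|BC| = (0.9983,0.0589); ey = (-0.0589,0.9983)
P = B + -1.87·ex + 3.36·ey = (-2.5340,0.2810)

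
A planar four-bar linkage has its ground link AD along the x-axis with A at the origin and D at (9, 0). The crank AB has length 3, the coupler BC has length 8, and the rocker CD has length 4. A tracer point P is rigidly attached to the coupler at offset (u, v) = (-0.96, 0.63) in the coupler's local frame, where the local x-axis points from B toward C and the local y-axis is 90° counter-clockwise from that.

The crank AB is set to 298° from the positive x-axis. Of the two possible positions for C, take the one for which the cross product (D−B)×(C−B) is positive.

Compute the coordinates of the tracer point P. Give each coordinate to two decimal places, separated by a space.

0.30 -2.94

A=(0,0), D=(9.00,0)
B = A + 3.00·(cos298°, sin298°) = (1.4084, -2.6488)
|BD| = 8.0404
circle(B,8.00) ∩ circle(D,4.00): a=7.0051, h=3.8637
  candidates: C₊=(6.7496,3.3069) cross=31.066; C₋=(9.2954,-3.9891) cross=-31.066
  mode + wants cross > 0 → take C=(6.7496,3.3069) (cross=31.066)
ex = (C−B)/|BC| = (0.6677,0.7445); ey = (-0.7445,0.6677)
P = B + -0.96·ex + 0.63·ey = (0.2985,-2.9429)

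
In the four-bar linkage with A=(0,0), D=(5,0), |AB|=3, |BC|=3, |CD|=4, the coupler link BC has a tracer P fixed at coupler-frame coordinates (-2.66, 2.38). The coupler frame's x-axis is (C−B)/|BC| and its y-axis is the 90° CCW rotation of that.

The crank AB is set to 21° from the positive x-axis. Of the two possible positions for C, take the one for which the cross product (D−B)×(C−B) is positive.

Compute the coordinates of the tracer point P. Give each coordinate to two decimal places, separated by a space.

-0.41 -0.49

A=(0,0), D=(5.00,0)
B = A + 3.00·(cos21°, sin21°) = (2.8007, 1.0751)
|BD| = 2.4480
circle(B,3.00) ∩ circle(D,4.00): a=-0.2058, h=2.9929
  candidates: C₊=(3.9303,3.8543) cross=7.327; C₋=(1.3014,-1.5234) cross=-7.327
  mode + wants cross > 0 → take C=(3.9303,3.8543) (cross=7.327)
ex = (C−B)/|BC| = (0.3765,0.9264); ey = (-0.9264,0.3765)
P = B + -2.66·ex + 2.38·ey = (-0.4057,-0.4930)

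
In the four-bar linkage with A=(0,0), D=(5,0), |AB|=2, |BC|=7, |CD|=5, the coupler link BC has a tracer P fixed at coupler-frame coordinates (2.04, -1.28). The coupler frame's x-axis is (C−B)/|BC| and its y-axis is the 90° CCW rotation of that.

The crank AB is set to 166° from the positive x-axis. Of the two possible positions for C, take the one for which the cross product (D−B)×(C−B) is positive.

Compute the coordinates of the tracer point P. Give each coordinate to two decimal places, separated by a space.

A=(0,0), D=(5.00,0)
B = A + 2.00·(cos166°, sin166°) = (-1.9406, 0.4838)
|BD| = 6.9574
circle(B,7.00) ∩ circle(D,5.00): a=5.2035, h=4.6823
  candidates: C₊=(3.5759,4.7929) cross=32.577; C₋=(2.9247,-4.5490) cross=-32.577
  mode + wants cross > 0 → take C=(3.5759,4.7929) (cross=32.577)
ex = (C−B)/|BC| = (0.7881,0.6156); ey = (-0.6156,0.7881)
P = B + 2.04·ex + -1.28·ey = (0.4550,0.7309)

0.46 0.73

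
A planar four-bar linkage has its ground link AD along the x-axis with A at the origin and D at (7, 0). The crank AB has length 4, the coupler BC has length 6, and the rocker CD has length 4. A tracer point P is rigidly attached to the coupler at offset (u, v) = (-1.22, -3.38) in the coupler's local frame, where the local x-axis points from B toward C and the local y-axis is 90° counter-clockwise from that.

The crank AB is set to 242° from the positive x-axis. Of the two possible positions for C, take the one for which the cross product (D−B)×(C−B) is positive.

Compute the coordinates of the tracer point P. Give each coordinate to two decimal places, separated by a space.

A=(0,0), D=(7.00,0)
B = A + 4.00·(cos242°, sin242°) = (-1.8779, -3.5318)
|BD| = 9.5546
circle(B,6.00) ∩ circle(D,4.00): a=5.8239, h=1.4429
  candidates: C₊=(3.0002,-0.0383) cross=13.786; C₋=(4.0669,-2.7197) cross=-13.786
  mode + wants cross > 0 → take C=(3.0002,-0.0383) (cross=13.786)
ex = (C−B)/|BC| = (0.8130,0.5822); ey = (-0.5822,0.8130)
P = B + -1.22·ex + -3.38·ey = (-0.9018,-6.9901)

-0.90 -6.99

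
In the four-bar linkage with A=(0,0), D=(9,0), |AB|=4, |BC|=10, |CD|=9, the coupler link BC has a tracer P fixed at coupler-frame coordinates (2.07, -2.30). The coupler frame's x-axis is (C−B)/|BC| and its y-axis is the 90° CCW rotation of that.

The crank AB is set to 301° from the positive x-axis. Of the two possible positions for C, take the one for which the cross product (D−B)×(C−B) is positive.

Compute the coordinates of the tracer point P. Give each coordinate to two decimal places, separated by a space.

4.51 -1.54

A=(0,0), D=(9.00,0)
B = A + 4.00·(cos301°, sin301°) = (2.0602, -3.4287)
|BD| = 7.7406
circle(B,10.00) ∩ circle(D,9.00): a=5.0976, h=8.6032
  candidates: C₊=(2.8197,6.5424) cross=66.594; C₋=(10.4411,-8.8839) cross=-66.594
  mode + wants cross > 0 → take C=(2.8197,6.5424) (cross=66.594)
ex = (C−B)/|BC| = (0.0760,0.9971); ey = (-0.9971,0.0760)
P = B + 2.07·ex + -2.30·ey = (4.5107,-1.5393)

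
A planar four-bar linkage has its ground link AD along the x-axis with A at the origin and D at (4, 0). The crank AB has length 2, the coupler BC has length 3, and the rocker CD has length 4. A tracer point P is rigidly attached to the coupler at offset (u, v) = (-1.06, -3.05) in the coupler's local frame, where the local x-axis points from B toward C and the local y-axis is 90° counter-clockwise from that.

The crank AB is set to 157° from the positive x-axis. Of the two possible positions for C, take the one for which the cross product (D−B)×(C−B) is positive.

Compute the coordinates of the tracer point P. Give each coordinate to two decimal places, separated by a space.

-1.19 -2.38

A=(0,0), D=(4.00,0)
B = A + 2.00·(cos157°, sin157°) = (-1.8410, 0.7815)
|BD| = 5.8931
circle(B,3.00) ∩ circle(D,4.00): a=2.3526, h=1.8615
  candidates: C₊=(0.7377,2.3146) cross=10.970; C₋=(0.2440,-1.3756) cross=-10.970
  mode + wants cross > 0 → take C=(0.7377,2.3146) (cross=10.970)
ex = (C−B)/|BC| = (0.8596,0.5110); ey = (-0.5110,0.8596)
P = B + -1.06·ex + -3.05·ey = (-1.1935,-2.3819)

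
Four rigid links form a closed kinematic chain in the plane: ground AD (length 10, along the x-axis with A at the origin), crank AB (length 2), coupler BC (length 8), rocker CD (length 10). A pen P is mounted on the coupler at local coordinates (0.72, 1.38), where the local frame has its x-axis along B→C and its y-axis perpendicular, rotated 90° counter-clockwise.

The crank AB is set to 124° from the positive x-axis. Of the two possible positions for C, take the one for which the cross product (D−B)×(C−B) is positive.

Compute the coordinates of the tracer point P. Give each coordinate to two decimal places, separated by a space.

-1.75 3.08

A=(0,0), D=(10.00,0)
B = A + 2.00·(cos124°, sin124°) = (-1.1184, 1.6581)
|BD| = 11.2413
circle(B,8.00) ∩ circle(D,10.00): a=4.0194, h=6.9169
  candidates: C₊=(3.8773,7.9065) cross=77.756; C₋=(1.8369,-5.7761) cross=-77.756
  mode + wants cross > 0 → take C=(3.8773,7.9065) (cross=77.756)
ex = (C−B)/|BC| = (0.6245,0.7811); ey = (-0.7811,0.6245)
P = B + 0.72·ex + 1.38·ey = (-1.7466,3.0822)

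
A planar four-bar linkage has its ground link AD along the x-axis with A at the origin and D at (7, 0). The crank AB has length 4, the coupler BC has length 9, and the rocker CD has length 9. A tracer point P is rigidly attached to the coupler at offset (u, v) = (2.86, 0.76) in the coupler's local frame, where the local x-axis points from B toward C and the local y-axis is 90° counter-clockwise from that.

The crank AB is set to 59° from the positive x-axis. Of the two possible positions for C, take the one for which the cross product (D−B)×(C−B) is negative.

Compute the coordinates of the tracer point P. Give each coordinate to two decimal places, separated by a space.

A=(0,0), D=(7.00,0)
B = A + 4.00·(cos59°, sin59°) = (2.0602, 3.4287)
|BD| = 6.0131
circle(B,9.00) ∩ circle(D,9.00): a=3.0066, h=8.4830
  candidates: C₊=(9.3670,8.6832) cross=51.009; C₋=(-0.3069,-5.2545) cross=-51.009
  mode - wants cross < 0 → take C=(-0.3069,-5.2545) (cross=-51.009)
ex = (C−B)/|BC| = (-0.2630,-0.9648); ey = (0.9648,-0.2630)
P = B + 2.86·ex + 0.76·ey = (2.0412,0.4695)

2.04 0.47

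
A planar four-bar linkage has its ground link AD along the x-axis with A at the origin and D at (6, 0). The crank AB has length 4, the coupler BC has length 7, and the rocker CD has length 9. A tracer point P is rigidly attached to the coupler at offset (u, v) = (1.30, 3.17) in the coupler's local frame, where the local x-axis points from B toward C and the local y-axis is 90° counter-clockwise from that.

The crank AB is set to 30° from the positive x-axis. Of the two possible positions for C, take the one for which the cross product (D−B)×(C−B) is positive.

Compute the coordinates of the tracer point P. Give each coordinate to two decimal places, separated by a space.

0.56 3.82

A=(0,0), D=(6.00,0)
B = A + 4.00·(cos30°, sin30°) = (3.4641, 2.0000)
|BD| = 3.2297
circle(B,7.00) ∩ circle(D,9.00): a=-3.3392, h=6.1522
  candidates: C₊=(4.6520,8.8985) cross=19.870; C₋=(-2.9676,-0.7628) cross=-19.870
  mode + wants cross > 0 → take C=(4.6520,8.8985) (cross=19.870)
ex = (C−B)/|BC| = (0.1697,0.9855); ey = (-0.9855,0.1697)
P = B + 1.30·ex + 3.17·ey = (0.5607,3.8191)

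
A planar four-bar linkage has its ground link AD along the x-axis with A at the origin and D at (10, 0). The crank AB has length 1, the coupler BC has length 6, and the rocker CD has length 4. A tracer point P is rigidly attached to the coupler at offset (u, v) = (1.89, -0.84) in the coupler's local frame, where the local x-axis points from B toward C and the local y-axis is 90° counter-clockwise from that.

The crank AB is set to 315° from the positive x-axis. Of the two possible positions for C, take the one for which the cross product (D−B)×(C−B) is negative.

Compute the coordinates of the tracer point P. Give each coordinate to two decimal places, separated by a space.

2.36 -1.95

A=(0,0), D=(10.00,0)
B = A + 1.00·(cos315°, sin315°) = (0.7071, -0.7071)
|BD| = 9.3198
circle(B,6.00) ∩ circle(D,4.00): a=5.7329, h=1.7704
  candidates: C₊=(6.2891,1.4931) cross=16.499; C₋=(6.5578,-2.0374) cross=-16.499
  mode - wants cross < 0 → take C=(6.5578,-2.0374) (cross=-16.499)
ex = (C−B)/|BC| = (0.9751,-0.2217); ey = (0.2217,0.9751)
P = B + 1.89·ex + -0.84·ey = (2.3638,-1.9452)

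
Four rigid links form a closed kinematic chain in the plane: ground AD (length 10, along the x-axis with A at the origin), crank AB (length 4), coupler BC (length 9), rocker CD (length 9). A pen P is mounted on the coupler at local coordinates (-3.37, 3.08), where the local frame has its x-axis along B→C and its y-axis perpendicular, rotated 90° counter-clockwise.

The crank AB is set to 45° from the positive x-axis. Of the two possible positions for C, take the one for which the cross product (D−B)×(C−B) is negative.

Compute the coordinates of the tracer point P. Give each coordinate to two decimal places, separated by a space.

5.68 6.40

A=(0,0), D=(10.00,0)
B = A + 4.00·(cos45°, sin45°) = (2.8284, 2.8284)
|BD| = 7.7092
circle(B,9.00) ∩ circle(D,9.00): a=3.8546, h=8.1328
  candidates: C₊=(9.3981,8.9798) cross=62.697; C₋=(3.4304,-6.1514) cross=-62.697
  mode - wants cross < 0 → take C=(3.4304,-6.1514) (cross=-62.697)
ex = (C−B)/|BC| = (0.0669,-0.9978); ey = (0.9978,0.0669)
P = B + -3.37·ex + 3.08·ey = (5.6761,6.3969)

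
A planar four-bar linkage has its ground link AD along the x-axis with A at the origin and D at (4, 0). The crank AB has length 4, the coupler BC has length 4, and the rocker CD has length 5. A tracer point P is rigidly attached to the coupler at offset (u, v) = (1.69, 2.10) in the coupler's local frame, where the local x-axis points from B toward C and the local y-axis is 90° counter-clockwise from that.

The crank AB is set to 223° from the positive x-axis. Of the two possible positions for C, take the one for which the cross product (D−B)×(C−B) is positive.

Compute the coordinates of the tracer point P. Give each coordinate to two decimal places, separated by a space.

A=(0,0), D=(4.00,0)
B = A + 4.00·(cos223°, sin223°) = (-2.9254, -2.7280)
|BD| = 7.4433
circle(B,4.00) ∩ circle(D,5.00): a=3.1171, h=2.5067
  candidates: C₊=(-0.9439,0.7467) cross=18.658; C₋=(0.8935,-3.9179) cross=-18.658
  mode + wants cross > 0 → take C=(-0.9439,0.7467) (cross=18.658)
ex = (C−B)/|BC| = (0.4954,0.8687); ey = (-0.8687,0.4954)
P = B + 1.69·ex + 2.10·ey = (-3.9125,-0.2196)

-3.91 -0.22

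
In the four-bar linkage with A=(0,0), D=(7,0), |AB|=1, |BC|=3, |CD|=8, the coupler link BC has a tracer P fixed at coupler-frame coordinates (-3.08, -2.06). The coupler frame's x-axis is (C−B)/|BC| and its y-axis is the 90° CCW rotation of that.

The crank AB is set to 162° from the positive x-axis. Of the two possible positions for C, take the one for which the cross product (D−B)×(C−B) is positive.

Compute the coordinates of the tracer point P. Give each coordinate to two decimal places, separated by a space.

A=(0,0), D=(7.00,0)
B = A + 1.00·(cos162°, sin162°) = (-0.9511, 0.3090)
|BD| = 7.9571
circle(B,3.00) ∩ circle(D,8.00): a=0.5225, h=2.9542
  candidates: C₊=(-0.3142,3.2406) cross=23.506; C₋=(-0.5437,-2.6632) cross=-23.506
  mode + wants cross > 0 → take C=(-0.3142,3.2406) (cross=23.506)
ex = (C−B)/|BC| = (0.2123,0.9772); ey = (-0.9772,0.2123)
P = B + -3.08·ex + -2.06·ey = (0.4082,-3.1381)

0.41 -3.14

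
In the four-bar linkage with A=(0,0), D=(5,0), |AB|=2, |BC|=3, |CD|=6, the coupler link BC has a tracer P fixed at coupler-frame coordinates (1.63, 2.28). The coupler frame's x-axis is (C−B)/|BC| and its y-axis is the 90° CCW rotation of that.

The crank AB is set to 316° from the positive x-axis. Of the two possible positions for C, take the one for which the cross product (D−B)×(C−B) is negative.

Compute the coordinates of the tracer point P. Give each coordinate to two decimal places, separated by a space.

3.35 -3.44

A=(0,0), D=(5.00,0)
B = A + 2.00·(cos316°, sin316°) = (1.4387, -1.3893)
|BD| = 3.8227
circle(B,3.00) ∩ circle(D,6.00): a=-1.6202, h=2.5249
  candidates: C₊=(-0.9883,0.3741) cross=9.652; C₋=(0.8470,-4.3304) cross=-9.652
  mode - wants cross < 0 → take C=(0.8470,-4.3304) (cross=-9.652)
ex = (C−B)/|BC| = (-0.1972,-0.9804); ey = (0.9804,-0.1972)
P = B + 1.63·ex + 2.28·ey = (3.3524,-3.4370)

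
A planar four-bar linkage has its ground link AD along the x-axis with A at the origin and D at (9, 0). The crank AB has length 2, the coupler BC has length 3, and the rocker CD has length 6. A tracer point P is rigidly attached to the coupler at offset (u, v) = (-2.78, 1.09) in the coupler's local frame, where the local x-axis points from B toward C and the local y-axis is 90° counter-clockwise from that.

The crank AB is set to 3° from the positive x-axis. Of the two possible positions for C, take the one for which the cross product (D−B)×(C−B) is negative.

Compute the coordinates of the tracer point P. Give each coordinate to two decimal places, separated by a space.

1.51 3.05

A=(0,0), D=(9.00,0)
B = A + 2.00·(cos3°, sin3°) = (1.9973, 0.1047)
|BD| = 7.0035
circle(B,3.00) ∩ circle(D,6.00): a=1.5742, h=2.5538
  candidates: C₊=(3.6094,2.6347) cross=17.886; C₋=(3.5331,-2.4724) cross=-17.886
  mode - wants cross < 0 → take C=(3.5331,-2.4724) (cross=-17.886)
ex = (C−B)/|BC| = (0.5119,-0.8590); ey = (0.8590,0.5119)
P = B + -2.78·ex + 1.09·ey = (1.5104,3.0508)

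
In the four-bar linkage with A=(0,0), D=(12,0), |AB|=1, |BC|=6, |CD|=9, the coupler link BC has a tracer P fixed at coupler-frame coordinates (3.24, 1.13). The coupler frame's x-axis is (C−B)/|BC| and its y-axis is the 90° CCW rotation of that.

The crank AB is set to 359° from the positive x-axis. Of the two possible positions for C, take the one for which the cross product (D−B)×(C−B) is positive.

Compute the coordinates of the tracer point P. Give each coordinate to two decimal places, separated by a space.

A=(0,0), D=(12.00,0)
B = A + 1.00·(cos359°, sin359°) = (0.9998, -0.0175)
|BD| = 11.0002
circle(B,6.00) ∩ circle(D,9.00): a=3.4547, h=4.9056
  candidates: C₊=(4.4467,4.8937) cross=53.963; C₋=(4.4623,-4.9176) cross=-53.963
  mode + wants cross > 0 → take C=(4.4467,4.8937) (cross=53.963)
ex = (C−B)/|BC| = (0.5745,0.8185); ey = (-0.8185,0.5745)
P = B + 3.24·ex + 1.13·ey = (1.9362,3.2837)

1.94 3.28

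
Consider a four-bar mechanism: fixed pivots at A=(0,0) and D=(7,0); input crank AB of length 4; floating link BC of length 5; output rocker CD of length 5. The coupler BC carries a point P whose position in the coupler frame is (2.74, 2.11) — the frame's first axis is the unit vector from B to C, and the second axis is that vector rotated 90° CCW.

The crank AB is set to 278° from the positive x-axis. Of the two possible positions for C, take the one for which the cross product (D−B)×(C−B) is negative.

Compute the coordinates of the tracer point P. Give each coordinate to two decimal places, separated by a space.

A=(0,0), D=(7.00,0)
B = A + 4.00·(cos278°, sin278°) = (0.5567, -3.9611)
|BD| = 7.5635
circle(B,5.00) ∩ circle(D,5.00): a=3.7817, h=3.2708
  candidates: C₊=(2.0654,0.8059) cross=24.739; C₋=(5.4913,-4.7670) cross=-24.739
  mode - wants cross < 0 → take C=(5.4913,-4.7670) (cross=-24.739)
ex = (C−B)/|BC| = (0.9869,-0.1612); ey = (0.1612,0.9869)
P = B + 2.74·ex + 2.11·ey = (3.6010,-2.3203)

3.60 -2.32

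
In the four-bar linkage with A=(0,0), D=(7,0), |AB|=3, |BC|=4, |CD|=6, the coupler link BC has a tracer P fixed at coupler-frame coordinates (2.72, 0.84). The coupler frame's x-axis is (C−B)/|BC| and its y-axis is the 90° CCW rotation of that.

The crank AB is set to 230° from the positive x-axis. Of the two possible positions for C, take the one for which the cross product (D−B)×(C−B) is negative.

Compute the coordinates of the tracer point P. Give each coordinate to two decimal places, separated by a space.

A=(0,0), D=(7.00,0)
B = A + 3.00·(cos230°, sin230°) = (-1.9284, -2.2981)
|BD| = 9.2194
circle(B,4.00) ∩ circle(D,6.00): a=3.5250, h=1.8906
  candidates: C₊=(1.0141,0.4114) cross=17.430; C₋=(1.9567,-3.2503) cross=-17.430
  mode - wants cross < 0 → take C=(1.9567,-3.2503) (cross=-17.430)
ex = (C−B)/|BC| = (0.9713,-0.2380); ey = (0.2380,0.9713)
P = B + 2.72·ex + 0.84·ey = (0.9134,-2.1298)

0.91 -2.13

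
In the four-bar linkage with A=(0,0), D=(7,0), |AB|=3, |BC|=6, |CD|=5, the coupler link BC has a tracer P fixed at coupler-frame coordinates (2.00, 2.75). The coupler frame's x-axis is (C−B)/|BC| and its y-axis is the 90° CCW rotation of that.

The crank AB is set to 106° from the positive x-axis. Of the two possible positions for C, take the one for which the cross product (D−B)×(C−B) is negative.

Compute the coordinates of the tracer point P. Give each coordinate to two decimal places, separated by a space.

2.57 2.73

A=(0,0), D=(7.00,0)
B = A + 3.00·(cos106°, sin106°) = (-0.8269, 2.8838)
|BD| = 8.3413
circle(B,6.00) ∩ circle(D,5.00): a=4.8300, h=3.5596
  candidates: C₊=(4.9359,4.5541) cross=29.692; C₋=(2.4746,-2.1262) cross=-29.692
  mode - wants cross < 0 → take C=(2.4746,-2.1262) (cross=-29.692)
ex = (C−B)/|BC| = (0.5503,-0.8350); ey = (0.8350,0.5503)
P = B + 2.00·ex + 2.75·ey = (2.5698,2.7270)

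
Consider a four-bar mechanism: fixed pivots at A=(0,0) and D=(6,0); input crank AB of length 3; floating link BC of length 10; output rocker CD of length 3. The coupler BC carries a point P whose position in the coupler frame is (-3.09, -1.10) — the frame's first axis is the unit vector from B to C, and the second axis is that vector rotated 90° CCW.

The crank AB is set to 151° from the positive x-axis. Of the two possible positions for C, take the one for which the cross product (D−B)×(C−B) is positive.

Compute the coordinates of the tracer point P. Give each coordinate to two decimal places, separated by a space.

A=(0,0), D=(6.00,0)
B = A + 3.00·(cos151°, sin151°) = (-2.6239, 1.4544)
|BD| = 8.7456
circle(B,10.00) ∩ circle(D,3.00): a=9.5754, h=2.8830
  candidates: C₊=(7.2977,2.7048) cross=25.213; C₋=(6.3388,-2.9808) cross=-25.213
  mode + wants cross > 0 → take C=(7.2977,2.7048) (cross=25.213)
ex = (C−B)/|BC| = (0.9922,0.1250); ey = (-0.1250,0.9922)
P = B + -3.09·ex + -1.10·ey = (-5.5521,-0.0233)

-5.55 -0.02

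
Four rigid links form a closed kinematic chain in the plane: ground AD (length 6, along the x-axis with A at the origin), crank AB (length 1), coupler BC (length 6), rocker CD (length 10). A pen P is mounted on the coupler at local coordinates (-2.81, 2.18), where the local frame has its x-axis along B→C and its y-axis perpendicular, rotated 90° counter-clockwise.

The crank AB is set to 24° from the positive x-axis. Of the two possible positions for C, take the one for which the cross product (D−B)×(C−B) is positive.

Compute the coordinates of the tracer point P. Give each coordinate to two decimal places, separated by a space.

A=(0,0), D=(6.00,0)
B = A + 1.00·(cos24°, sin24°) = (0.9135, 0.4067)
|BD| = 5.1027
circle(B,6.00) ∩ circle(D,10.00): a=-3.7199, h=4.7077
  candidates: C₊=(-2.4192,5.3960) cross=24.022; C₋=(-3.1697,-3.9895) cross=-24.022
  mode + wants cross > 0 → take C=(-2.4192,5.3960) (cross=24.022)
ex = (C−B)/|BC| = (-0.5555,0.8315); ey = (-0.8315,-0.5555)
P = B + -2.81·ex + 2.18·ey = (0.6616,-3.1408)

0.66 -3.14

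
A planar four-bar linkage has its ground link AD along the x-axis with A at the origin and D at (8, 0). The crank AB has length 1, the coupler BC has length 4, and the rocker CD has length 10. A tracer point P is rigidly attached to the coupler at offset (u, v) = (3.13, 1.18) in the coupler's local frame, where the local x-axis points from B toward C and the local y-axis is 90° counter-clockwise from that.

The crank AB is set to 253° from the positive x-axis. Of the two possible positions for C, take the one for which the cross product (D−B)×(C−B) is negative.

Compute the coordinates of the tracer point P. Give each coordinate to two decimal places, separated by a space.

A=(0,0), D=(8.00,0)
B = A + 1.00·(cos253°, sin253°) = (-0.2924, -0.9563)
|BD| = 8.3473
circle(B,4.00) ∩ circle(D,10.00): a=-0.8579, h=3.9069
  candidates: C₊=(-1.5922,2.8266) cross=32.612; C₋=(-0.6970,-4.9358) cross=-32.612
  mode - wants cross < 0 → take C=(-0.6970,-4.9358) (cross=-32.612)
ex = (C−B)/|BC| = (-0.1012,-0.9949); ey = (0.9949,-0.1012)
P = B + 3.13·ex + 1.18·ey = (0.5649,-4.1896)

0.56 -4.19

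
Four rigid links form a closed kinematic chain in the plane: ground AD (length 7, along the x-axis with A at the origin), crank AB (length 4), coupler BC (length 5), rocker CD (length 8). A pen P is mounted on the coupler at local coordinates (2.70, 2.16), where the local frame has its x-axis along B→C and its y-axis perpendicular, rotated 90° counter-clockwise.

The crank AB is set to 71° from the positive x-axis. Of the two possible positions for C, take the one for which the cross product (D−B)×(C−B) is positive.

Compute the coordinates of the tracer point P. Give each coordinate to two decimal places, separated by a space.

A=(0,0), D=(7.00,0)
B = A + 4.00·(cos71°, sin71°) = (1.3023, 3.7821)
|BD| = 6.8387
circle(B,5.00) ∩ circle(D,8.00): a=0.5680, h=4.9676
  candidates: C₊=(4.5228,7.6068) cross=33.972; C₋=(-0.9718,-0.6708) cross=-33.972
  mode + wants cross > 0 → take C=(4.5228,7.6068) (cross=33.972)
ex = (C−B)/|BC| = (0.6441,0.7649); ey = (-0.7649,0.6441)
P = B + 2.70·ex + 2.16·ey = (1.3891,7.2387)

1.39 7.24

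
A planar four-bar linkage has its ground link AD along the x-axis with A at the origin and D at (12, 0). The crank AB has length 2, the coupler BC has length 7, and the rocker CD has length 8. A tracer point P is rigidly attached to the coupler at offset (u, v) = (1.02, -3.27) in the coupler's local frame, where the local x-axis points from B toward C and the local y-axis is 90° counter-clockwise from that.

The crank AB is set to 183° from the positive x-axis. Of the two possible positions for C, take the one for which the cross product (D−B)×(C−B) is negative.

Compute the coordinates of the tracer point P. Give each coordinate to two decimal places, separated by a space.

-2.29 -3.52

A=(0,0), D=(12.00,0)
B = A + 2.00·(cos183°, sin183°) = (-1.9973, -0.1047)
|BD| = 13.9977
circle(B,7.00) ∩ circle(D,8.00): a=6.4630, h=2.6887
  candidates: C₊=(4.4455,2.6323) cross=37.636; C₋=(4.4857,-2.7450) cross=-37.636
  mode - wants cross < 0 → take C=(4.4857,-2.7450) (cross=-37.636)
ex = (C−B)/|BC| = (0.9261,-0.3772); ey = (0.3772,0.9261)
P = B + 1.02·ex + -3.27·ey = (-2.2860,-3.5179)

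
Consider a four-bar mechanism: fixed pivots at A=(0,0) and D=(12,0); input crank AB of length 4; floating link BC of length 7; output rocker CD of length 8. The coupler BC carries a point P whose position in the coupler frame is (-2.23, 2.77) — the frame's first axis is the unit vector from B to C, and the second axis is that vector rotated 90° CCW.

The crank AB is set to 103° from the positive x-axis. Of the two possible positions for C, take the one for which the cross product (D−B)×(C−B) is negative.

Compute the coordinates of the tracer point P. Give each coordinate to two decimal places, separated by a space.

-0.53 7.43

A=(0,0), D=(12.00,0)
B = A + 4.00·(cos103°, sin103°) = (-0.8998, 3.8975)
|BD| = 13.4757
circle(B,7.00) ∩ circle(D,8.00): a=6.1813, h=3.2850
  candidates: C₊=(5.9674,5.2543) cross=44.268; C₋=(4.0672,-1.0349) cross=-44.268
  mode - wants cross < 0 → take C=(4.0672,-1.0349) (cross=-44.268)
ex = (C−B)/|BC| = (0.7096,-0.7046); ey = (0.7046,0.7096)
P = B + -2.23·ex + 2.77·ey = (-0.5303,7.4343)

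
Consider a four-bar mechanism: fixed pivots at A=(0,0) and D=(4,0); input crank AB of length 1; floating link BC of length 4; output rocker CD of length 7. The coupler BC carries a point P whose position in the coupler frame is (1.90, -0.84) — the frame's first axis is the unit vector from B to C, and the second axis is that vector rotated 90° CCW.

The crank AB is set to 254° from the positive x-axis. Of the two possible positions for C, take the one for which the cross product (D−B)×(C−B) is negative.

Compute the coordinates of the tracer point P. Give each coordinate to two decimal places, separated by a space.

A=(0,0), D=(4.00,0)
B = A + 1.00·(cos254°, sin254°) = (-0.2756, -0.9613)
|BD| = 4.3824
circle(B,4.00) ∩ circle(D,7.00): a=-1.5739, h=3.6773
  candidates: C₊=(-2.6178,2.2813) cross=16.115; C₋=(-1.0046,-4.8943) cross=-16.115
  mode - wants cross < 0 → take C=(-1.0046,-4.8943) (cross=-16.115)
ex = (C−B)/|BC| = (-0.1822,-0.9833); ey = (0.9833,-0.1822)
P = B + 1.90·ex + -0.84·ey = (-1.4478,-2.6764)

-1.45 -2.68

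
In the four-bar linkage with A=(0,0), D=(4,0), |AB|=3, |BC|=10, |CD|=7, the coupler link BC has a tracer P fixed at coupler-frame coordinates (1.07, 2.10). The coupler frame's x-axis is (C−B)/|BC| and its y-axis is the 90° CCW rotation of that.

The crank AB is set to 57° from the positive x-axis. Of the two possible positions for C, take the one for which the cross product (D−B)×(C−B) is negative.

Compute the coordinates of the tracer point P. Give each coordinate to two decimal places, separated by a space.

3.97 2.18

A=(0,0), D=(4.00,0)
B = A + 3.00·(cos57°, sin57°) = (1.6339, 2.5160)
|BD| = 3.4538
circle(B,10.00) ∩ circle(D,7.00): a=9.1101, h=4.1239
  candidates: C₊=(10.8791,-1.2954) cross=14.243; C₋=(4.8708,-6.9456) cross=-14.243
  mode - wants cross < 0 → take C=(4.8708,-6.9456) (cross=-14.243)
ex = (C−B)/|BC| = (0.3237,-0.9462); ey = (0.9462,0.3237)
P = B + 1.07·ex + 2.10·ey = (3.9672,2.1834)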